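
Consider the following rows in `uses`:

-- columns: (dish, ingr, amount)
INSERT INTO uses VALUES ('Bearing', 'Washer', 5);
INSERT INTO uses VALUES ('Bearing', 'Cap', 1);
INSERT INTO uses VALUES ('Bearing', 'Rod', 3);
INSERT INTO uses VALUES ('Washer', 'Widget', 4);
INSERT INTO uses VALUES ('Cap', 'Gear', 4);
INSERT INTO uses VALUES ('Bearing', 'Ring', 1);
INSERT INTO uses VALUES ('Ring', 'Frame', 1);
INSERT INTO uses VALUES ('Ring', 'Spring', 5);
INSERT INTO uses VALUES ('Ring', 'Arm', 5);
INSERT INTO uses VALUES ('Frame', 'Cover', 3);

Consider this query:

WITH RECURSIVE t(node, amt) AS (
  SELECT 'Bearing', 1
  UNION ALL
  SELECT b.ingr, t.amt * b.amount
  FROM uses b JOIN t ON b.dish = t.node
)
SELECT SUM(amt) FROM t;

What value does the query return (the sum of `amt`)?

49

Base: (Bearing, amt=1).
Iteration 1: components of {Bearing} -> Cap = 1*1 = 1, Ring = 1*1 = 1, Rod = 1*3 = 3, Washer = 1*5 = 5.
Iteration 2: components of {Cap,Ring,Rod,Washer} -> Arm = 1*5 = 5, Frame = 1*1 = 1, Gear = 1*4 = 4, Spring = 1*5 = 5, Widget = 5*4 = 20.
Iteration 3: components of {Arm,Frame,Gear,Spring,Widget} -> Cover = 1*3 = 3.
Iteration 4: no further components; recursion stops.
SUM(amt) = 1 + 5 + 1 + 3 + 1 + 20 + 4 + 1 + 5 + 5 + 3 = 49.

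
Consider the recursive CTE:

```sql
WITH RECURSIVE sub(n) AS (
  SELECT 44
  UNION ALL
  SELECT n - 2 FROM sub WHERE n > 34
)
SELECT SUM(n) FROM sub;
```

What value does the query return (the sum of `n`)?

Base: n=44.
Iteration 1: 44 > 34 holds -> n = 44 - 2 = 42.
Iteration 2: 42 > 34 holds -> n = 42 - 2 = 40.
Iteration 3: 40 > 34 holds -> n = 40 - 2 = 38.
Iteration 4: 38 > 34 holds -> n = 38 - 2 = 36.
Iteration 5: 36 > 34 holds -> n = 36 - 2 = 34.
Iteration 6: 34 > 34 fails; recursion stops.
SUM(n) = 44 + 42 + 40 + 38 + 36 + 34 = 234.

234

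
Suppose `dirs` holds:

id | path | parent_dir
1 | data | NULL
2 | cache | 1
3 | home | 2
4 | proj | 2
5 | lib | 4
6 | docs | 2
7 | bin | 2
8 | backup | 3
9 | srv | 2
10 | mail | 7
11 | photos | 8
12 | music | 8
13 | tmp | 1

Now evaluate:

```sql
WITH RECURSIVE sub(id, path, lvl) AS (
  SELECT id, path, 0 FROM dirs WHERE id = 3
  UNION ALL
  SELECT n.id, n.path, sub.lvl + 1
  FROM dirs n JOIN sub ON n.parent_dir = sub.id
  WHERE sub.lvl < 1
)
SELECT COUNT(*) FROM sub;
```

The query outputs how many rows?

Base: id=3 (home) at lvl 0.
Iteration 1: rows with parent_dir in {3} -> backup (id 8, lvl 1).
Iteration 2: lvl < 1 fails for all current rows; recursion stops.
Total rows emitted: 2.

2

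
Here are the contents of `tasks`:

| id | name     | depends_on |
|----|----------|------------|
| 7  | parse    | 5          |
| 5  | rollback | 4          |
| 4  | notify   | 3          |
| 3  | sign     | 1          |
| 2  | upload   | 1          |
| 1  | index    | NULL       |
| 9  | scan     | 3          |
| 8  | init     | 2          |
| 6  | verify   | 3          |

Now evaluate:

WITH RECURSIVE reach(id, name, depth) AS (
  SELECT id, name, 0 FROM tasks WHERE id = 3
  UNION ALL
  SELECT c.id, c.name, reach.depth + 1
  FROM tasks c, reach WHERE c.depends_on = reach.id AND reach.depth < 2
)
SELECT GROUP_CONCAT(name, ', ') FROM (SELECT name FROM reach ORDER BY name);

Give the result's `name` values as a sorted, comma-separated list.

Base: id=3 (sign) at depth 0.
Iteration 1: rows with depends_on in {3} -> notify (id 4, depth 1), verify (id 6, depth 1), scan (id 9, depth 1).
Iteration 2: rows with depends_on in {4,6,9} -> rollback (id 5, depth 2).
Iteration 3: depth < 2 fails for all current rows; recursion stops.

notify, rollback, scan, sign, verify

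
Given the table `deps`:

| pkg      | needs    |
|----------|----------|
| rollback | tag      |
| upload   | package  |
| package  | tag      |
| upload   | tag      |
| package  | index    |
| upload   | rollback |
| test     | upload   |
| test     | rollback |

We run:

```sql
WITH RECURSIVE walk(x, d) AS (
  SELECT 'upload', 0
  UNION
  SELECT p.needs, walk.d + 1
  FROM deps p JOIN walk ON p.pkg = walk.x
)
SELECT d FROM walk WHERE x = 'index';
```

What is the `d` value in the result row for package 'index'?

Base: (upload, d=0).
Iteration 1: edges from {upload} -> (package, d=1), (rollback, d=1), (tag, d=1).
Iteration 2: edges from {package,rollback,tag} -> (index, d=2), (tag, d=2). [UNION drops 1 duplicate row(s)]
Iteration 3: no outgoing edges from {index,tag}; recursion stops.

2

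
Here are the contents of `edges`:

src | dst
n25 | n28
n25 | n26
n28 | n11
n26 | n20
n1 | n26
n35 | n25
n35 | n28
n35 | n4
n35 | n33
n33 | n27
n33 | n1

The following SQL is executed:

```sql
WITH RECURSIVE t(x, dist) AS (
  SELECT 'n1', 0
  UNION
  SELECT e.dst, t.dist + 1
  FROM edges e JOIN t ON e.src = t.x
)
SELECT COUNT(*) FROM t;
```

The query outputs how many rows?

3

Base: (n1, dist=0).
Iteration 1: edges from {n1} -> (n26, dist=1).
Iteration 2: edges from {n26} -> (n20, dist=2).
Iteration 3: no outgoing edges from {n20}; recursion stops.
Total rows emitted: 3.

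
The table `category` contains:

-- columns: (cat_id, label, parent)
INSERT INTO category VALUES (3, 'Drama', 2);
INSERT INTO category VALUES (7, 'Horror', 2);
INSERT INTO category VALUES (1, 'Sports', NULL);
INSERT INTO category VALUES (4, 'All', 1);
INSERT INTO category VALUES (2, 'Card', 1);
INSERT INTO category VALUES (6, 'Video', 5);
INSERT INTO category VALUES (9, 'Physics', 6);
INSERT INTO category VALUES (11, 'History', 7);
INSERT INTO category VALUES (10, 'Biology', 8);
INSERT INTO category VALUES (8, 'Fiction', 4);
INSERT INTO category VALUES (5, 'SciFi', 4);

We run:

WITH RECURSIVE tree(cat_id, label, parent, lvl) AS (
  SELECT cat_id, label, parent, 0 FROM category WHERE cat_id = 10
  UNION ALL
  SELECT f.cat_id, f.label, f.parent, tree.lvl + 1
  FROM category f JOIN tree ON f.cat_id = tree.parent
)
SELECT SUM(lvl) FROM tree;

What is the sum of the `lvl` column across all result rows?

Base: cat_id=10 (Biology), parent=8, lvl 0.
Iteration 1: join on cat_id=8 -> Fiction (id 8, parent=4, lvl 1).
Iteration 2: join on cat_id=4 -> All (id 4, parent=1, lvl 2).
Iteration 3: join on cat_id=1 -> Sports (id 1, parent=NULL, lvl 3).
Iteration 4: parent is NULL; no match; recursion stops.
SUM(lvl) = 0 + 1 + 2 + 3 = 6.

6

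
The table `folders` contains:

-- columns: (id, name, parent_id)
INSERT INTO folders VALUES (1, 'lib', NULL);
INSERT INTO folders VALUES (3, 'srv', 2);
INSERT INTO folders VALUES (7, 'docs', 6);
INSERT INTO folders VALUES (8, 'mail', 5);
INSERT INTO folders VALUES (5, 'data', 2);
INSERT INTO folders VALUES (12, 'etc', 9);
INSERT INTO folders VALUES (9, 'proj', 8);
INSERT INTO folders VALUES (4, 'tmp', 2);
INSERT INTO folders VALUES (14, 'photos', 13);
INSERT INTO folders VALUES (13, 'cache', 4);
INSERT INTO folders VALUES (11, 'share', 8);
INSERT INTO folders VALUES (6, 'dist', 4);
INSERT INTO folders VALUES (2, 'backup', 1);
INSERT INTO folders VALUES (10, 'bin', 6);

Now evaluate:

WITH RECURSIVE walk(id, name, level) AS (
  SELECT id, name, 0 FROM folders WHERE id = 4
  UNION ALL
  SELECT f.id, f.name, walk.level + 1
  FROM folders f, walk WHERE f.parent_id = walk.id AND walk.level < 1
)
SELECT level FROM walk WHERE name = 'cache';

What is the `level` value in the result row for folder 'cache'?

Base: id=4 (tmp) at level 0.
Iteration 1: rows with parent_id in {4} -> dist (id 6, level 1), cache (id 13, level 1).
Iteration 2: level < 1 fails for all current rows; recursion stops.

1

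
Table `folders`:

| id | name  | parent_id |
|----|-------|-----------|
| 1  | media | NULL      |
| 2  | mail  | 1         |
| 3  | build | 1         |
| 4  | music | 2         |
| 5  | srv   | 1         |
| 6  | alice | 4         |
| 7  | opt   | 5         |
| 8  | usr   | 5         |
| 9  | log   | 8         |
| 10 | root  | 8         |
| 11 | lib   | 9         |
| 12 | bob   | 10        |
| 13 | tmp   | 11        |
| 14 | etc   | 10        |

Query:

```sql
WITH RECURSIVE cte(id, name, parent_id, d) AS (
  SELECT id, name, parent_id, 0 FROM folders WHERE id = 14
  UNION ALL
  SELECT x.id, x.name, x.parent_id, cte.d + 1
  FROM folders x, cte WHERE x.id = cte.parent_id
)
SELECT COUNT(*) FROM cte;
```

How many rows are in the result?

Base: id=14 (etc), parent_id=10, d 0.
Iteration 1: join on id=10 -> root (id 10, parent_id=8, d 1).
Iteration 2: join on id=8 -> usr (id 8, parent_id=5, d 2).
Iteration 3: join on id=5 -> srv (id 5, parent_id=1, d 3).
Iteration 4: join on id=1 -> media (id 1, parent_id=NULL, d 4).
Iteration 5: parent_id is NULL; no match; recursion stops.
Total rows emitted: 5.

5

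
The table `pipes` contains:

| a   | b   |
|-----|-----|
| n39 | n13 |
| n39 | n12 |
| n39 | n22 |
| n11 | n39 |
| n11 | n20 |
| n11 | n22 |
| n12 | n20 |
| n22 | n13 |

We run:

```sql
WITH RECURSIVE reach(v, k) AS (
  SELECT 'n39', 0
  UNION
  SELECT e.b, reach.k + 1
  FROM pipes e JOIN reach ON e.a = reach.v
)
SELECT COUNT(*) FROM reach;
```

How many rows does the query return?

6

Base: (n39, k=0).
Iteration 1: edges from {n39} -> (n12, k=1), (n13, k=1), (n22, k=1).
Iteration 2: edges from {n12,n13,n22} -> (n13, k=2), (n20, k=2).
Iteration 3: no outgoing edges from {n13,n20}; recursion stops.
Total rows emitted: 6.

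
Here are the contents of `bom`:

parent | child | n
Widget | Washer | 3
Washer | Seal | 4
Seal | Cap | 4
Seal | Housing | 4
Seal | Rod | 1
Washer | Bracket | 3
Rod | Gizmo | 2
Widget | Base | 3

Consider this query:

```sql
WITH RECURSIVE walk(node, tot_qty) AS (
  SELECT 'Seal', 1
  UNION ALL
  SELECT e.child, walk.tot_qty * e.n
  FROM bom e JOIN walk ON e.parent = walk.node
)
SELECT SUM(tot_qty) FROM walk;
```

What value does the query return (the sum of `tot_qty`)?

12

Base: (Seal, tot_qty=1).
Iteration 1: components of {Seal} -> Cap = 1*4 = 4, Housing = 1*4 = 4, Rod = 1*1 = 1.
Iteration 2: components of {Cap,Housing,Rod} -> Gizmo = 1*2 = 2.
Iteration 3: no further components; recursion stops.
SUM(tot_qty) = 1 + 4 + 4 + 1 + 2 = 12.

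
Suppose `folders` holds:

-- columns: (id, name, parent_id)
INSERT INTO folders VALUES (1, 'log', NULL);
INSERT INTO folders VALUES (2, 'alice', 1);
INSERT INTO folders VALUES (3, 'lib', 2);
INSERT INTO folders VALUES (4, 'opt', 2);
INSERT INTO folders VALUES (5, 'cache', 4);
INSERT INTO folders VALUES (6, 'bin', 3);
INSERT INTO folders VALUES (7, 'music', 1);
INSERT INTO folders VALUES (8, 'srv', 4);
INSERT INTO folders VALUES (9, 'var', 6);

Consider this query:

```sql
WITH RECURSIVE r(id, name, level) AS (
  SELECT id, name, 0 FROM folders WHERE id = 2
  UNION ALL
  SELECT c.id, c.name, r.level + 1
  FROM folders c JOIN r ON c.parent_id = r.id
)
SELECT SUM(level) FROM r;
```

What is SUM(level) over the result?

11

Base: id=2 (alice) at level 0.
Iteration 1: rows with parent_id in {2} -> lib (id 3, level 1), opt (id 4, level 1).
Iteration 2: rows with parent_id in {3,4} -> cache (id 5, level 2), bin (id 6, level 2), srv (id 8, level 2).
Iteration 3: rows with parent_id in {5,6,8} -> var (id 9, level 3).
Iteration 4: no rows with parent_id in {9}; recursion stops.
SUM(level) = 0 + 1 + 1 + 2 + 2 + 2 + 3 = 11.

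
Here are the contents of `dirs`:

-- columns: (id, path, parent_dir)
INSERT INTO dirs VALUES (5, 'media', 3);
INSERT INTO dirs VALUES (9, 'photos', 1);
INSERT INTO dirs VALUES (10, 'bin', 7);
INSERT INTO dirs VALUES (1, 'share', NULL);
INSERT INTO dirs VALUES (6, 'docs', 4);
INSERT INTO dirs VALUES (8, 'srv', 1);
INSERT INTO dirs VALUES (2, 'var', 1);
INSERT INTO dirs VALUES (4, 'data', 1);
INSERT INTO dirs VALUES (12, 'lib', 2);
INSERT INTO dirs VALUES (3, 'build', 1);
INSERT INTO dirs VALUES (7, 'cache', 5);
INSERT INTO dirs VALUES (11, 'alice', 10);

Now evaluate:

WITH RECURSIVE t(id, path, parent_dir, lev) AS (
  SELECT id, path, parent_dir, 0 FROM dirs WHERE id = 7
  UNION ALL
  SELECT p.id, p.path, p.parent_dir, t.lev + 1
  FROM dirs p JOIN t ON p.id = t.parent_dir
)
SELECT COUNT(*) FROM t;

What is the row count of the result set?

Base: id=7 (cache), parent_dir=5, lev 0.
Iteration 1: join on id=5 -> media (id 5, parent_dir=3, lev 1).
Iteration 2: join on id=3 -> build (id 3, parent_dir=1, lev 2).
Iteration 3: join on id=1 -> share (id 1, parent_dir=NULL, lev 3).
Iteration 4: parent_dir is NULL; no match; recursion stops.
Total rows emitted: 4.

4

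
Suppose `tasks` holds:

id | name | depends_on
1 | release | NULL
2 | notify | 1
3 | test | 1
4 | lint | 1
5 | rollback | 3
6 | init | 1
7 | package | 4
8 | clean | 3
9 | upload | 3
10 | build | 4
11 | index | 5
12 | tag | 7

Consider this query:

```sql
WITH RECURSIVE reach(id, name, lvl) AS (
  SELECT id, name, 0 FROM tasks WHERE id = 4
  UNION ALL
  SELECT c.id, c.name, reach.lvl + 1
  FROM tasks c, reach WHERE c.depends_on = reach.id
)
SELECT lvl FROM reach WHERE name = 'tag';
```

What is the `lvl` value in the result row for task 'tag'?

Base: id=4 (lint) at lvl 0.
Iteration 1: rows with depends_on in {4} -> package (id 7, lvl 1), build (id 10, lvl 1).
Iteration 2: rows with depends_on in {7,10} -> tag (id 12, lvl 2).
Iteration 3: no rows with depends_on in {12}; recursion stops.

2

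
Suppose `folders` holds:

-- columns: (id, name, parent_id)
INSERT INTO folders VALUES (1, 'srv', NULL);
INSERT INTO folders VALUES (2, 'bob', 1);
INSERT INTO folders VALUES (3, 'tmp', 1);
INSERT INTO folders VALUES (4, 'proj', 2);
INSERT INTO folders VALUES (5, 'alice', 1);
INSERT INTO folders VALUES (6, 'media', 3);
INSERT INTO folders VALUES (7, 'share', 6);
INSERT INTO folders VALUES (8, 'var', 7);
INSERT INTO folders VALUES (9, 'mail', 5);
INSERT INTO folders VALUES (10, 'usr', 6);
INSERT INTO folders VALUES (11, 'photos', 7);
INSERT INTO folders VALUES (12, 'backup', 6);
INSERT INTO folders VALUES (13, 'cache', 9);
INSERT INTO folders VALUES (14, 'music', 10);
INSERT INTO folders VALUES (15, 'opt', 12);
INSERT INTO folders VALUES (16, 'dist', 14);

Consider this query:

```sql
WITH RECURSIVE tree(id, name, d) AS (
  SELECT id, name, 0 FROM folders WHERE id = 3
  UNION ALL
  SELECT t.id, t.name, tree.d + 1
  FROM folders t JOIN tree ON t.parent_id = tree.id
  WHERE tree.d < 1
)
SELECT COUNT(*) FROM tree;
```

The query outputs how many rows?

Base: id=3 (tmp) at d 0.
Iteration 1: rows with parent_id in {3} -> media (id 6, d 1).
Iteration 2: d < 1 fails for all current rows; recursion stops.
Total rows emitted: 2.

2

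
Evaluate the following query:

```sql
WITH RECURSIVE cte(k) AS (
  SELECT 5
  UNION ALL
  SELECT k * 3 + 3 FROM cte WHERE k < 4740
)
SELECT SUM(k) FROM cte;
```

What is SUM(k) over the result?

21308

Base: k=5.
Iteration 1: 5 < 4740 holds -> k = 5 * 3 + 3 = 18.
Iteration 2: 18 < 4740 holds -> k = 18 * 3 + 3 = 57.
Iteration 3: 57 < 4740 holds -> k = 57 * 3 + 3 = 174.
Iteration 4: 174 < 4740 holds -> k = 174 * 3 + 3 = 525.
Iteration 5: 525 < 4740 holds -> k = 525 * 3 + 3 = 1578.
Iteration 6: 1578 < 4740 holds -> k = 1578 * 3 + 3 = 4737.
Iteration 7: 4737 < 4740 holds -> k = 4737 * 3 + 3 = 14214.
Iteration 8: 14214 < 4740 fails; recursion stops.
SUM(k) = 5 + 18 + 57 + 174 + 525 + 1578 + 4737 + 14214 = 21308.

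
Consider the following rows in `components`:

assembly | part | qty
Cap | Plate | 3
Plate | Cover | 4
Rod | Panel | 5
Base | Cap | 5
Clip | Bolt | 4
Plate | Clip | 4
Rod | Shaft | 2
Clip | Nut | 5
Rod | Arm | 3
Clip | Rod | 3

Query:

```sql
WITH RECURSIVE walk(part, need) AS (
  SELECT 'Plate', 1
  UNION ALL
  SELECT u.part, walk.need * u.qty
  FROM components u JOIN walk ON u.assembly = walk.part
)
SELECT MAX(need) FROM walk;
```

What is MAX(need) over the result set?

Base: (Plate, need=1).
Iteration 1: components of {Plate} -> Clip = 1*4 = 4, Cover = 1*4 = 4.
Iteration 2: components of {Clip,Cover} -> Bolt = 4*4 = 16, Nut = 4*5 = 20, Rod = 4*3 = 12.
Iteration 3: components of {Bolt,Nut,Rod} -> Arm = 12*3 = 36, Panel = 12*5 = 60, Shaft = 12*2 = 24.
Iteration 4: no further components; recursion stops.
need values: 1, 4, 4, 12, 20, 16, 36, 24, 60; the maximum is 60.

60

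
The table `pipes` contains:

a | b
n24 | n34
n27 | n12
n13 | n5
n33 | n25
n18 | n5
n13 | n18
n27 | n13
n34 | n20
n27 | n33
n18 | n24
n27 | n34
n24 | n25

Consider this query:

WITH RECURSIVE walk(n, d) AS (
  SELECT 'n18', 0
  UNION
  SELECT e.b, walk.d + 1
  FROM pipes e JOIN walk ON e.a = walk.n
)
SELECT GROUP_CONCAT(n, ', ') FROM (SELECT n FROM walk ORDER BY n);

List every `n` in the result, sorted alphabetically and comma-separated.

Base: (n18, d=0).
Iteration 1: edges from {n18} -> (n24, d=1), (n5, d=1).
Iteration 2: edges from {n24,n5} -> (n25, d=2), (n34, d=2).
Iteration 3: edges from {n25,n34} -> (n20, d=3).
Iteration 4: no outgoing edges from {n20}; recursion stops.

n18, n20, n24, n25, n34, n5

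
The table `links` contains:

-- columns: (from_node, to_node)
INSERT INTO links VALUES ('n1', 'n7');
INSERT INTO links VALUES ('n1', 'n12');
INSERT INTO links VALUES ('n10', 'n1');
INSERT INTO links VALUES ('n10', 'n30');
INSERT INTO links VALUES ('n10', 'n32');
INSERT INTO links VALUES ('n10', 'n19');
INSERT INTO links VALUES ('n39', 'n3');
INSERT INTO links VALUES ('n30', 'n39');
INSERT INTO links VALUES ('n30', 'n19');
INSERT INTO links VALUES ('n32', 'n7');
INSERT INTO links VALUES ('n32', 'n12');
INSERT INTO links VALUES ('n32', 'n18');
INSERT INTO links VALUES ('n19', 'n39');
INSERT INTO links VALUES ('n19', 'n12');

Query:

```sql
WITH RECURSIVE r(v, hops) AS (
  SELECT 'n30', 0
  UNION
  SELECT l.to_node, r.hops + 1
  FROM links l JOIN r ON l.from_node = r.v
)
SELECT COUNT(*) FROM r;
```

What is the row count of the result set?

Base: (n30, hops=0).
Iteration 1: edges from {n30} -> (n19, hops=1), (n39, hops=1).
Iteration 2: edges from {n19,n39} -> (n12, hops=2), (n3, hops=2), (n39, hops=2).
Iteration 3: edges from {n12,n3,n39} -> (n3, hops=3).
Iteration 4: no outgoing edges from {n3}; recursion stops.
Total rows emitted: 7.

7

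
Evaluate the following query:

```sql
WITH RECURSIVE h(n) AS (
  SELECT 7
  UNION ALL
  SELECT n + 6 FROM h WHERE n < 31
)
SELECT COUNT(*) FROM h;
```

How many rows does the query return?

Base: n=7.
Iteration 1: 7 < 31 holds -> n = 7 + 6 = 13.
Iteration 2: 13 < 31 holds -> n = 13 + 6 = 19.
Iteration 3: 19 < 31 holds -> n = 19 + 6 = 25.
Iteration 4: 25 < 31 holds -> n = 25 + 6 = 31.
Iteration 5: 31 < 31 fails; recursion stops.
Total rows emitted: 5.

5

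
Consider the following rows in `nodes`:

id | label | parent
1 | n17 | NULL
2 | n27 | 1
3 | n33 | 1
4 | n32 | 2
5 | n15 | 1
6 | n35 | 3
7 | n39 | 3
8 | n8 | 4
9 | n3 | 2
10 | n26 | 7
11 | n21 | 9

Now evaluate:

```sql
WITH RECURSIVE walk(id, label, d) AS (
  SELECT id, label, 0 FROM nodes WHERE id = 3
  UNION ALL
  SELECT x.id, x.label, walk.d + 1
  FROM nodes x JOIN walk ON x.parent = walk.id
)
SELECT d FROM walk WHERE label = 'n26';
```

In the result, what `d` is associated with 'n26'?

Base: id=3 (n33) at d 0.
Iteration 1: rows with parent in {3} -> n35 (id 6, d 1), n39 (id 7, d 1).
Iteration 2: rows with parent in {6,7} -> n26 (id 10, d 2).
Iteration 3: no rows with parent in {10}; recursion stops.

2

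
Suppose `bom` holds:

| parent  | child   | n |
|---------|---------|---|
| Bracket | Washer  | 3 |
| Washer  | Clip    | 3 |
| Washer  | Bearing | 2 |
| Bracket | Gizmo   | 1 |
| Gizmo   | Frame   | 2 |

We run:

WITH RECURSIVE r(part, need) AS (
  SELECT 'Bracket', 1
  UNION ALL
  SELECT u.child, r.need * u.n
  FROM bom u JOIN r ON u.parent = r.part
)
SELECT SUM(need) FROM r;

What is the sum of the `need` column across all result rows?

22

Base: (Bracket, need=1).
Iteration 1: components of {Bracket} -> Gizmo = 1*1 = 1, Washer = 1*3 = 3.
Iteration 2: components of {Gizmo,Washer} -> Bearing = 3*2 = 6, Clip = 3*3 = 9, Frame = 1*2 = 2.
Iteration 3: no further components; recursion stops.
SUM(need) = 1 + 3 + 1 + 9 + 6 + 2 = 22.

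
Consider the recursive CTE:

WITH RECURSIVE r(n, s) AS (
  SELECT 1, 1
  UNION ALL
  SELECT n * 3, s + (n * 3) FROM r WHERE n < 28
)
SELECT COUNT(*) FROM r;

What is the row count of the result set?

5

Base: n=1, s=1.
Iteration 1: 1 < 28 holds -> n = 1 * 3 = 3, s = 1 + 3 = 4.
Iteration 2: 3 < 28 holds -> n = 3 * 3 = 9, s = 4 + 9 = 13.
Iteration 3: 9 < 28 holds -> n = 9 * 3 = 27, s = 13 + 27 = 40.
Iteration 4: 27 < 28 holds -> n = 27 * 3 = 81, s = 40 + 81 = 121.
Iteration 5: 81 < 28 fails; recursion stops.
Total rows emitted: 5.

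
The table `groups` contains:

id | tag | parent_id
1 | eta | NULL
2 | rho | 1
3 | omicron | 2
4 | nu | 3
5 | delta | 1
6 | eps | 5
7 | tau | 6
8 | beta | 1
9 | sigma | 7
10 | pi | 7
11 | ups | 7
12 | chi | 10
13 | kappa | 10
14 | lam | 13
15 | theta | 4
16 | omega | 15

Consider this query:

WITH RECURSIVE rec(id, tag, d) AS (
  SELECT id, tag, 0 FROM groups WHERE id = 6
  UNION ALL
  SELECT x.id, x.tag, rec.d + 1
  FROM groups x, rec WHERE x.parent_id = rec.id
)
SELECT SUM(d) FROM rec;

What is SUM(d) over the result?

17

Base: id=6 (eps) at d 0.
Iteration 1: rows with parent_id in {6} -> tau (id 7, d 1).
Iteration 2: rows with parent_id in {7} -> sigma (id 9, d 2), pi (id 10, d 2), ups (id 11, d 2).
Iteration 3: rows with parent_id in {9,10,11} -> chi (id 12, d 3), kappa (id 13, d 3).
Iteration 4: rows with parent_id in {12,13} -> lam (id 14, d 4).
Iteration 5: no rows with parent_id in {14}; recursion stops.
SUM(d) = 0 + 1 + 2 + 2 + 2 + 3 + 3 + 4 = 17.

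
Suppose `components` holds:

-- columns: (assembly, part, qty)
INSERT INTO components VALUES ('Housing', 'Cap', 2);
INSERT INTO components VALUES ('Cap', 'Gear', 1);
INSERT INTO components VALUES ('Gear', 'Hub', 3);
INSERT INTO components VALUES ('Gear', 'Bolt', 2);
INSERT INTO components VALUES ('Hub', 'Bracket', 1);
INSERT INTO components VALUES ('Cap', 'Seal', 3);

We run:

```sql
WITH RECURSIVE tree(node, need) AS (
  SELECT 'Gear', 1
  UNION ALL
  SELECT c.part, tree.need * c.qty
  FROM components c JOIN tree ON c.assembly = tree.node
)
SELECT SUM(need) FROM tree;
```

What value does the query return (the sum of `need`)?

9

Base: (Gear, need=1).
Iteration 1: components of {Gear} -> Bolt = 1*2 = 2, Hub = 1*3 = 3.
Iteration 2: components of {Bolt,Hub} -> Bracket = 3*1 = 3.
Iteration 3: no further components; recursion stops.
SUM(need) = 1 + 3 + 2 + 3 = 9.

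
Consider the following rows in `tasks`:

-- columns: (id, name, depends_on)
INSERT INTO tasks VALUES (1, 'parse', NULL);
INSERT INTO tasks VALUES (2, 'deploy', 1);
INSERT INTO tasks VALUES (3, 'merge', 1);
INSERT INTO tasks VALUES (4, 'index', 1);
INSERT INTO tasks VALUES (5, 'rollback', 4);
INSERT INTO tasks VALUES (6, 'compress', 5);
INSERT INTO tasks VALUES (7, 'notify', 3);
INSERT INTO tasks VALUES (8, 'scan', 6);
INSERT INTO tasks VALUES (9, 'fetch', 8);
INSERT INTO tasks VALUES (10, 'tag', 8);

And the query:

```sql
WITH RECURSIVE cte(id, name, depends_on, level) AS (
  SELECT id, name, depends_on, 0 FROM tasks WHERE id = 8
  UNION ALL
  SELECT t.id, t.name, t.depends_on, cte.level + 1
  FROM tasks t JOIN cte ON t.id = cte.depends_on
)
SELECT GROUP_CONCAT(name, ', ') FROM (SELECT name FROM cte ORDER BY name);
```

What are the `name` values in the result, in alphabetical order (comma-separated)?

compress, index, parse, rollback, scan

Base: id=8 (scan), depends_on=6, level 0.
Iteration 1: join on id=6 -> compress (id 6, depends_on=5, level 1).
Iteration 2: join on id=5 -> rollback (id 5, depends_on=4, level 2).
Iteration 3: join on id=4 -> index (id 4, depends_on=1, level 3).
Iteration 4: join on id=1 -> parse (id 1, depends_on=NULL, level 4).
Iteration 5: depends_on is NULL; no match; recursion stops.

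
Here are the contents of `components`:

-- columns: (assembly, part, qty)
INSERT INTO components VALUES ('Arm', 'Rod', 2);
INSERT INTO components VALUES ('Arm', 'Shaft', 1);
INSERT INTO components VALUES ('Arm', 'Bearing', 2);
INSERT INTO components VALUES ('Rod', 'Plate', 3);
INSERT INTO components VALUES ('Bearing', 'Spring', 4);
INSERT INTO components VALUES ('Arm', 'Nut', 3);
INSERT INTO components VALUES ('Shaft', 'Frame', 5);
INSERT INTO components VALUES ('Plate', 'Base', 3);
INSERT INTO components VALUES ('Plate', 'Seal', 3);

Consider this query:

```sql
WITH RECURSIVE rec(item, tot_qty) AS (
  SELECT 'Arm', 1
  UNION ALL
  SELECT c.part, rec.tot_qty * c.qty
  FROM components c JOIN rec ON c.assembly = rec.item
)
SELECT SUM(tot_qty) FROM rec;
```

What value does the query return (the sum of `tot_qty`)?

64

Base: (Arm, tot_qty=1).
Iteration 1: components of {Arm} -> Bearing = 1*2 = 2, Nut = 1*3 = 3, Rod = 1*2 = 2, Shaft = 1*1 = 1.
Iteration 2: components of {Bearing,Nut,Rod,Shaft} -> Frame = 1*5 = 5, Plate = 2*3 = 6, Spring = 2*4 = 8.
Iteration 3: components of {Frame,Plate,Spring} -> Base = 6*3 = 18, Seal = 6*3 = 18.
Iteration 4: no further components; recursion stops.
SUM(tot_qty) = 1 + 2 + 1 + 2 + 3 + 6 + 5 + 8 + 18 + 18 = 64.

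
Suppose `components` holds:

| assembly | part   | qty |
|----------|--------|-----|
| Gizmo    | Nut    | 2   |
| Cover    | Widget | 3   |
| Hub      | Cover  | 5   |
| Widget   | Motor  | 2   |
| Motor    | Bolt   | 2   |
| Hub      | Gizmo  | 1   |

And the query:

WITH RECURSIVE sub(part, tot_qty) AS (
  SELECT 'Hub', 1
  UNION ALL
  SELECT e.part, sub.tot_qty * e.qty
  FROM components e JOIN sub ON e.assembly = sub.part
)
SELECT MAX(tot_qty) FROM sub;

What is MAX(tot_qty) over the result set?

Base: (Hub, tot_qty=1).
Iteration 1: components of {Hub} -> Cover = 1*5 = 5, Gizmo = 1*1 = 1.
Iteration 2: components of {Cover,Gizmo} -> Nut = 1*2 = 2, Widget = 5*3 = 15.
Iteration 3: components of {Nut,Widget} -> Motor = 15*2 = 30.
Iteration 4: components of {Motor} -> Bolt = 30*2 = 60.
Iteration 5: no further components; recursion stops.
tot_qty values: 1, 5, 1, 15, 2, 30, 60; the maximum is 60.

60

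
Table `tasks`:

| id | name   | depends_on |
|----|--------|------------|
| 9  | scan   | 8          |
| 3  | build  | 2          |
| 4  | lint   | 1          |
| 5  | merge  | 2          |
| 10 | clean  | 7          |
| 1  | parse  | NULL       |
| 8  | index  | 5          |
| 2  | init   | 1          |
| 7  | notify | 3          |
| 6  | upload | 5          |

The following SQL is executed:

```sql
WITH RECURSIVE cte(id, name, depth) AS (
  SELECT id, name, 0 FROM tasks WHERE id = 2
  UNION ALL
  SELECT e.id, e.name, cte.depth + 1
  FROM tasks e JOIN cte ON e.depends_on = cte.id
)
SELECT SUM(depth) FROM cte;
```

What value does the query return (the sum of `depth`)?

14

Base: id=2 (init) at depth 0.
Iteration 1: rows with depends_on in {2} -> build (id 3, depth 1), merge (id 5, depth 1).
Iteration 2: rows with depends_on in {3,5} -> upload (id 6, depth 2), notify (id 7, depth 2), index (id 8, depth 2).
Iteration 3: rows with depends_on in {6,7,8} -> scan (id 9, depth 3), clean (id 10, depth 3).
Iteration 4: no rows with depends_on in {9,10}; recursion stops.
SUM(depth) = 0 + 1 + 1 + 2 + 2 + 2 + 3 + 3 = 14.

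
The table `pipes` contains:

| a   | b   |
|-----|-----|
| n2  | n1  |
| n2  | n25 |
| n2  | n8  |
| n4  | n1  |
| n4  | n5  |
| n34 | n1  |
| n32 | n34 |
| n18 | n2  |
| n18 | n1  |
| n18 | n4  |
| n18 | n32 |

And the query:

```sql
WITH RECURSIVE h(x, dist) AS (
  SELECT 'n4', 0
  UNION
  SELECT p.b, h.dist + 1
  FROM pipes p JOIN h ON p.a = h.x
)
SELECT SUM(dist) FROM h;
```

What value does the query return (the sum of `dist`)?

Base: (n4, dist=0).
Iteration 1: edges from {n4} -> (n1, dist=1), (n5, dist=1).
Iteration 2: no outgoing edges from {n1,n5}; recursion stops.
SUM(dist) = 0 + 1 + 1 = 2.

2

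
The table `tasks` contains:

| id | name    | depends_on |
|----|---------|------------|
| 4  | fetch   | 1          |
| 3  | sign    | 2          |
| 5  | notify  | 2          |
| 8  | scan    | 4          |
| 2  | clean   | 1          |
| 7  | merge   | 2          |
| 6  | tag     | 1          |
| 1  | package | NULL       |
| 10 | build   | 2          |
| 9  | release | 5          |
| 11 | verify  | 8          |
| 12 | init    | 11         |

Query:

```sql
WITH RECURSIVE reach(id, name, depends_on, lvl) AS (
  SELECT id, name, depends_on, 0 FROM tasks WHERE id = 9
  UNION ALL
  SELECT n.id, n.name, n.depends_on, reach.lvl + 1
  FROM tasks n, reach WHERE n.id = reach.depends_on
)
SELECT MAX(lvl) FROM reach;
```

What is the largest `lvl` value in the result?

Base: id=9 (release), depends_on=5, lvl 0.
Iteration 1: join on id=5 -> notify (id 5, depends_on=2, lvl 1).
Iteration 2: join on id=2 -> clean (id 2, depends_on=1, lvl 2).
Iteration 3: join on id=1 -> package (id 1, depends_on=NULL, lvl 3).
Iteration 4: depends_on is NULL; no match; recursion stops.
lvl values: 0, 1, 2, 3; the maximum is 3.

3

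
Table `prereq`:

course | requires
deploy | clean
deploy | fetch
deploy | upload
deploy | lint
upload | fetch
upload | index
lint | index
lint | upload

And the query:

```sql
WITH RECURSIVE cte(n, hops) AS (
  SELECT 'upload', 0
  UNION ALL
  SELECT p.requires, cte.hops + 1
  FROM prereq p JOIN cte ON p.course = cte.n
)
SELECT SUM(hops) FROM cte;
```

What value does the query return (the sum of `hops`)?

Base: (upload, hops=0).
Iteration 1: edges from {upload} -> (fetch, hops=1), (index, hops=1).
Iteration 2: no outgoing edges from {fetch,index}; recursion stops.
SUM(hops) = 0 + 1 + 1 = 2.

2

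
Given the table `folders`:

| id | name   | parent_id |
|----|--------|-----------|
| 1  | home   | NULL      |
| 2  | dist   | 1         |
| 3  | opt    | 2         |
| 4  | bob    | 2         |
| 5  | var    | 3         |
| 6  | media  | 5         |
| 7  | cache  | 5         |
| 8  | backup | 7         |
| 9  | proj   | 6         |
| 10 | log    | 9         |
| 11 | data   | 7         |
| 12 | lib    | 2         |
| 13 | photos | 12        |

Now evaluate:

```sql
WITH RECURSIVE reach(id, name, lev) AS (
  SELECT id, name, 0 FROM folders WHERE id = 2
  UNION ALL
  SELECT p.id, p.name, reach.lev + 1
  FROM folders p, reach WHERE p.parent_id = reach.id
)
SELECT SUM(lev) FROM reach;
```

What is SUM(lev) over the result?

30

Base: id=2 (dist) at lev 0.
Iteration 1: rows with parent_id in {2} -> opt (id 3, lev 1), bob (id 4, lev 1), lib (id 12, lev 1).
Iteration 2: rows with parent_id in {3,4,12} -> var (id 5, lev 2), photos (id 13, lev 2).
Iteration 3: rows with parent_id in {5,13} -> media (id 6, lev 3), cache (id 7, lev 3).
Iteration 4: rows with parent_id in {6,7} -> backup (id 8, lev 4), proj (id 9, lev 4), data (id 11, lev 4).
Iteration 5: rows with parent_id in {8,9,11} -> log (id 10, lev 5).
Iteration 6: no rows with parent_id in {10}; recursion stops.
SUM(lev) = 0 + 1 + 1 + 1 + 2 + 2 + 3 + 3 + 4 + 4 + 4 + 5 = 30.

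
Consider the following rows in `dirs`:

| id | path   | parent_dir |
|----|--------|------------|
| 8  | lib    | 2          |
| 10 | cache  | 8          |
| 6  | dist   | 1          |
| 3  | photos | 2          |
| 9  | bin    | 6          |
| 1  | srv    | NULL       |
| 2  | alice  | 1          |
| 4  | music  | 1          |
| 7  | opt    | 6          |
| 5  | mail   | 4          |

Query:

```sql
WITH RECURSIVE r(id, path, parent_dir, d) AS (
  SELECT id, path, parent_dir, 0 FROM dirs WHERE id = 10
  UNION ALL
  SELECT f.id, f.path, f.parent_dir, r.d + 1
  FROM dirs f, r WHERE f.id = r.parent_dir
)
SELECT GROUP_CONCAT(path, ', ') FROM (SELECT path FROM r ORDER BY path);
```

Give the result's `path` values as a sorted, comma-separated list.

Base: id=10 (cache), parent_dir=8, d 0.
Iteration 1: join on id=8 -> lib (id 8, parent_dir=2, d 1).
Iteration 2: join on id=2 -> alice (id 2, parent_dir=1, d 2).
Iteration 3: join on id=1 -> srv (id 1, parent_dir=NULL, d 3).
Iteration 4: parent_dir is NULL; no match; recursion stops.

alice, cache, lib, srv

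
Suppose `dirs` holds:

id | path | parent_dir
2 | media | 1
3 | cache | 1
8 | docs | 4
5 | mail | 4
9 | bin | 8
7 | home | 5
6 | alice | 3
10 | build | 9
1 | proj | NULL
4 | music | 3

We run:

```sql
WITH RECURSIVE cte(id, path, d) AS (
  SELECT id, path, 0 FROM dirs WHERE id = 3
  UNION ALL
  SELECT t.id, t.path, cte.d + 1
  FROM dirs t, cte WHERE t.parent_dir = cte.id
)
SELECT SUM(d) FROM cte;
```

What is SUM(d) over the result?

Base: id=3 (cache) at d 0.
Iteration 1: rows with parent_dir in {3} -> music (id 4, d 1), alice (id 6, d 1).
Iteration 2: rows with parent_dir in {4,6} -> mail (id 5, d 2), docs (id 8, d 2).
Iteration 3: rows with parent_dir in {5,8} -> home (id 7, d 3), bin (id 9, d 3).
Iteration 4: rows with parent_dir in {7,9} -> build (id 10, d 4).
Iteration 5: no rows with parent_dir in {10}; recursion stops.
SUM(d) = 0 + 1 + 1 + 2 + 2 + 3 + 3 + 4 = 16.

16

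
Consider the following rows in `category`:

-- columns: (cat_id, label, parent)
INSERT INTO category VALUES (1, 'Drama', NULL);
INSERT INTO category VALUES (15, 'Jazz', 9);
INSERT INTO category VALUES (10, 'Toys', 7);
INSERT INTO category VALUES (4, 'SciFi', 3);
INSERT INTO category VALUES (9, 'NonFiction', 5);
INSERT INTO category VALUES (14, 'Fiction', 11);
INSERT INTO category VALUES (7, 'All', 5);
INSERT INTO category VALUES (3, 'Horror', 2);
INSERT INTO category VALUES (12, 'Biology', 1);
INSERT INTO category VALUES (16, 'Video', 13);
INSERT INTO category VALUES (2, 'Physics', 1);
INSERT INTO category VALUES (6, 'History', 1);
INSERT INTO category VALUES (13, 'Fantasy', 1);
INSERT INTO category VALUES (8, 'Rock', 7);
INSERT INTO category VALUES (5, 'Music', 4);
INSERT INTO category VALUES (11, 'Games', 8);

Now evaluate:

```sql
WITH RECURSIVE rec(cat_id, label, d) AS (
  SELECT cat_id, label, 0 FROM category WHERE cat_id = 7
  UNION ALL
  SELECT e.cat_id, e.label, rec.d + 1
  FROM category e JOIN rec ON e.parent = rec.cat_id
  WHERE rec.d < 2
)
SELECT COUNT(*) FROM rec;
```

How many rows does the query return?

4

Base: cat_id=7 (All) at d 0.
Iteration 1: rows with parent in {7} -> Rock (id 8, d 1), Toys (id 10, d 1).
Iteration 2: rows with parent in {8,10} -> Games (id 11, d 2).
Iteration 3: d < 2 fails for all current rows; recursion stops.
Total rows emitted: 4.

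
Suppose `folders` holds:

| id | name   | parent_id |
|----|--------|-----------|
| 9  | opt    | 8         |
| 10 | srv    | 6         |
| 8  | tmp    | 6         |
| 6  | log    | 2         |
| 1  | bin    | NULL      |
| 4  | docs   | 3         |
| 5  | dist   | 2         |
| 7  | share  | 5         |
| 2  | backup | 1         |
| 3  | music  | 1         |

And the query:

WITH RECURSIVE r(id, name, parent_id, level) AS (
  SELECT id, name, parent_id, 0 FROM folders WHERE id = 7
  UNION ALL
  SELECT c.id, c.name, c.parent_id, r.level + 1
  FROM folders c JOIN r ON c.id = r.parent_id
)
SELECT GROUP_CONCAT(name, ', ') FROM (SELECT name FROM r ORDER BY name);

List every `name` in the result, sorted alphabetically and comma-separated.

Base: id=7 (share), parent_id=5, level 0.
Iteration 1: join on id=5 -> dist (id 5, parent_id=2, level 1).
Iteration 2: join on id=2 -> backup (id 2, parent_id=1, level 2).
Iteration 3: join on id=1 -> bin (id 1, parent_id=NULL, level 3).
Iteration 4: parent_id is NULL; no match; recursion stops.

backup, bin, dist, share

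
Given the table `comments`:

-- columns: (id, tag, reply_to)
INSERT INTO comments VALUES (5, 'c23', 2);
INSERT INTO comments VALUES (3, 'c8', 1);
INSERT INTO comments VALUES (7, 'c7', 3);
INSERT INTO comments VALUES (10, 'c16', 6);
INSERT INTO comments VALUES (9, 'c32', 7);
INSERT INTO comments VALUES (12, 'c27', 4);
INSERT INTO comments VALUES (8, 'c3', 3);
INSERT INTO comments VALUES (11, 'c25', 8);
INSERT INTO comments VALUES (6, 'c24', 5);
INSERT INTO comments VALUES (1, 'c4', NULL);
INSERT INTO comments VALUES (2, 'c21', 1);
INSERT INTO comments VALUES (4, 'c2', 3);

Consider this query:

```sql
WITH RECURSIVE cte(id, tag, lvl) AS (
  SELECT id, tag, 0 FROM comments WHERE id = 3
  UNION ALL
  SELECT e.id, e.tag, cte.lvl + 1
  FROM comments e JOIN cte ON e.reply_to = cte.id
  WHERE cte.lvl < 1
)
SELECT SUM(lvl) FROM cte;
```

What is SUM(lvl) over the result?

Base: id=3 (c8) at lvl 0.
Iteration 1: rows with reply_to in {3} -> c2 (id 4, lvl 1), c7 (id 7, lvl 1), c3 (id 8, lvl 1).
Iteration 2: lvl < 1 fails for all current rows; recursion stops.
SUM(lvl) = 0 + 1 + 1 + 1 = 3.

3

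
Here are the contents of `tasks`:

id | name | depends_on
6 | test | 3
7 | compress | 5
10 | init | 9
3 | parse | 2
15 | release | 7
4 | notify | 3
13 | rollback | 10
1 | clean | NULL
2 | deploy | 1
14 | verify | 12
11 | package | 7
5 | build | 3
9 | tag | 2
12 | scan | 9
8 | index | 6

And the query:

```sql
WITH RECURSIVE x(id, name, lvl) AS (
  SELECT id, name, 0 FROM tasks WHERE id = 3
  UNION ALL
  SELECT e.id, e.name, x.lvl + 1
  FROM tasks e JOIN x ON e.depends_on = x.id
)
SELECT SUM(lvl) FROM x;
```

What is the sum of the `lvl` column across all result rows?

13

Base: id=3 (parse) at lvl 0.
Iteration 1: rows with depends_on in {3} -> notify (id 4, lvl 1), build (id 5, lvl 1), test (id 6, lvl 1).
Iteration 2: rows with depends_on in {4,5,6} -> compress (id 7, lvl 2), index (id 8, lvl 2).
Iteration 3: rows with depends_on in {7,8} -> package (id 11, lvl 3), release (id 15, lvl 3).
Iteration 4: no rows with depends_on in {11,15}; recursion stops.
SUM(lvl) = 0 + 1 + 1 + 1 + 2 + 2 + 3 + 3 = 13.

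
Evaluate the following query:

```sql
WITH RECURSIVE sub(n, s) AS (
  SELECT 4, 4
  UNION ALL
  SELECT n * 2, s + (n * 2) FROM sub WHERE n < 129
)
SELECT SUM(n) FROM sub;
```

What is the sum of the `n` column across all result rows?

508

Base: n=4, s=4.
Iteration 1: 4 < 129 holds -> n = 4 * 2 = 8, s = 4 + 8 = 12.
Iteration 2: 8 < 129 holds -> n = 8 * 2 = 16, s = 12 + 16 = 28.
Iteration 3: 16 < 129 holds -> n = 16 * 2 = 32, s = 28 + 32 = 60.
Iteration 4: 32 < 129 holds -> n = 32 * 2 = 64, s = 60 + 64 = 124.
Iteration 5: 64 < 129 holds -> n = 64 * 2 = 128, s = 124 + 128 = 252.
Iteration 6: 128 < 129 holds -> n = 128 * 2 = 256, s = 252 + 256 = 508.
Iteration 7: 256 < 129 fails; recursion stops.
SUM(n) = 4 + 8 + 16 + 32 + 64 + 128 + 256 = 508.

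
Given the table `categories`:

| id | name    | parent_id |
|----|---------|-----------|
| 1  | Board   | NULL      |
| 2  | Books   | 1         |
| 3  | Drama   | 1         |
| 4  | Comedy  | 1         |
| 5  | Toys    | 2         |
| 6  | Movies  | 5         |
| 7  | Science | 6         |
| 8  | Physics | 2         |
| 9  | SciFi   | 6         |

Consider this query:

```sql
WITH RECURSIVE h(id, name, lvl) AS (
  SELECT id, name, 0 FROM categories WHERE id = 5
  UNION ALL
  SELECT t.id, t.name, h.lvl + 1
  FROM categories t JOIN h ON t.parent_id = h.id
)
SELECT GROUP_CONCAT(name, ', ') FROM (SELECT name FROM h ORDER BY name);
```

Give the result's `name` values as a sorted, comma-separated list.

Movies, SciFi, Science, Toys

Base: id=5 (Toys) at lvl 0.
Iteration 1: rows with parent_id in {5} -> Movies (id 6, lvl 1).
Iteration 2: rows with parent_id in {6} -> Science (id 7, lvl 2), SciFi (id 9, lvl 2).
Iteration 3: no rows with parent_id in {7,9}; recursion stops.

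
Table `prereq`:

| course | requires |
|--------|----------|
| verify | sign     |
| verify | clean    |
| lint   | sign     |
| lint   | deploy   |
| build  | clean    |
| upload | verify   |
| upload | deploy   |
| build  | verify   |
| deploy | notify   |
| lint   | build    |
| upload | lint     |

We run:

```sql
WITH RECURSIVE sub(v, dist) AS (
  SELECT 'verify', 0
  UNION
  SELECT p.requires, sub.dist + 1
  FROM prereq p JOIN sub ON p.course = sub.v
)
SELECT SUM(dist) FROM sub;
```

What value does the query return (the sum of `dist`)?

2

Base: (verify, dist=0).
Iteration 1: edges from {verify} -> (clean, dist=1), (sign, dist=1).
Iteration 2: no outgoing edges from {clean,sign}; recursion stops.
SUM(dist) = 0 + 1 + 1 = 2.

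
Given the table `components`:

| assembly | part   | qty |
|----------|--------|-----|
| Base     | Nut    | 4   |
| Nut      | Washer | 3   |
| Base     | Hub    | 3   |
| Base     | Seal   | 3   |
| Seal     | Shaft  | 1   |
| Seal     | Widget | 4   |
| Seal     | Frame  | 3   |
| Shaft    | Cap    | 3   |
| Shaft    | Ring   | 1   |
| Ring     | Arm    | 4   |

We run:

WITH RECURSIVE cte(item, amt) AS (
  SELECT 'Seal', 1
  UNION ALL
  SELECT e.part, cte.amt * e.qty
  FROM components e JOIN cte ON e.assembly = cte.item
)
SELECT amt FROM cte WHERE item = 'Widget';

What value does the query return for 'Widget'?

Base: (Seal, amt=1).
Iteration 1: components of {Seal} -> Frame = 1*3 = 3, Shaft = 1*1 = 1, Widget = 1*4 = 4.
Iteration 2: components of {Frame,Shaft,Widget} -> Cap = 1*3 = 3, Ring = 1*1 = 1.
Iteration 3: components of {Cap,Ring} -> Arm = 1*4 = 4.
Iteration 4: no further components; recursion stops.

4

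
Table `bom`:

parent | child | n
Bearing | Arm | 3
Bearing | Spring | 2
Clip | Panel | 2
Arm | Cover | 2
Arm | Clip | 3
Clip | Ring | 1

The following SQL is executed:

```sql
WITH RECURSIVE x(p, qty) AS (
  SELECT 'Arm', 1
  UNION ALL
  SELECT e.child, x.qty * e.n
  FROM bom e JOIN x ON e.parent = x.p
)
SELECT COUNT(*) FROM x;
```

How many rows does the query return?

5

Base: (Arm, qty=1).
Iteration 1: components of {Arm} -> Clip = 1*3 = 3, Cover = 1*2 = 2.
Iteration 2: components of {Clip,Cover} -> Panel = 3*2 = 6, Ring = 3*1 = 3.
Iteration 3: no further components; recursion stops.
Total rows emitted: 5.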